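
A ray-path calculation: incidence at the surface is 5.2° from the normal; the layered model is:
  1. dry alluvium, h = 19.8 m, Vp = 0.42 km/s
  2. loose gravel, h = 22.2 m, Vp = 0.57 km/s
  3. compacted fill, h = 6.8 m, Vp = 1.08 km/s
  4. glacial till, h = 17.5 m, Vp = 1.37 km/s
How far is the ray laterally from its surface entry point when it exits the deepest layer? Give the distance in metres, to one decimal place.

11.6 m

Apply Snell's law at each interface; in layer i the horizontal offset is hᵢ·tan θᵢ.
Layer 1: θ = 5.20°; offset = 19.8·tan 5.20° = 1.802 m.
Layer 2: sin θ = 0.57·sin 5.2°/0.42 = 0.1230, θ = 7.07°; offset = 22.2·tan 7.07° = 2.752 m.
Layer 3: sin θ = 1.08·sin 5.2°/0.42 = 0.2331, θ = 13.48°; offset = 6.8·tan 13.48° = 1.630 m.
Layer 4: sin θ = 1.37·sin 5.2°/0.42 = 0.2956, θ = 17.20°; offset = 17.5·tan 17.20° = 5.416 m.
Summing the layer offsets gives 11.599 m.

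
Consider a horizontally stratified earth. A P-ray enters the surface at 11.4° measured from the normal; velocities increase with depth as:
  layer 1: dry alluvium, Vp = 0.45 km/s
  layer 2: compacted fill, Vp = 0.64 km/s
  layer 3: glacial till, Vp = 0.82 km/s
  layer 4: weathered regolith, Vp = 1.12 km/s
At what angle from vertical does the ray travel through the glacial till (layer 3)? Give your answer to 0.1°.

21.1°

Ray parameter p = sin 11.4° / 0.45 = 4.3924e-01 s/km.
sin θ_3 = p·V_3 = 4.3924e-01 × 0.82 = 0.3602.
θ_3 = 21.11° from the vertical.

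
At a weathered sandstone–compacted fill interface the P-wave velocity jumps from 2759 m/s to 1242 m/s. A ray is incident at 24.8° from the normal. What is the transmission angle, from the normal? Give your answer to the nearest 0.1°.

Snell's law: sin θ₂ = (V₂/V₁)·sin θ₁ = (1242/2759)·sin 24.8° = 0.1888.
θ₂ = sin⁻¹(0.1888) = 10.88° (from vertical).

10.9°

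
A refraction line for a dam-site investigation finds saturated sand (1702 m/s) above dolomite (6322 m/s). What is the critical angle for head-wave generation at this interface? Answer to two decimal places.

At critical incidence the refracted ray runs along the interface (θ₂ = 90°), so sin θ_c = V₁/V₂.
θ_c = arcsin(1702/6322) = arcsin 0.2692 = 15.62°.

15.62°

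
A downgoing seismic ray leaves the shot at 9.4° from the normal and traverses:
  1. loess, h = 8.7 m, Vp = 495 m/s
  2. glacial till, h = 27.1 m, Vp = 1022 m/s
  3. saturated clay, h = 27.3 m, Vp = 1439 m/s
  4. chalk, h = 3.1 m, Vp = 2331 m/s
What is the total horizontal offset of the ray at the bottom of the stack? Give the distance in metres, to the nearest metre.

30 m

Apply Snell's law at each interface; in layer i the horizontal offset is hᵢ·tan θᵢ.
Layer 1: θ = 9.40°; offset = 8.7·tan 9.40° = 1.440 m.
Layer 2: sin θ = 1022·sin 9.4°/495 = 0.3372, θ = 19.71°; offset = 27.1·tan 19.71° = 9.707 m.
Layer 3: sin θ = 1439·sin 9.4°/495 = 0.4748, θ = 28.35°; offset = 27.3·tan 28.35° = 14.728 m.
Layer 4: sin θ = 2331·sin 9.4°/495 = 0.7691, θ = 50.27°; offset = 3.1·tan 50.27° = 3.731 m.
Summing the layer offsets gives 29.606 m.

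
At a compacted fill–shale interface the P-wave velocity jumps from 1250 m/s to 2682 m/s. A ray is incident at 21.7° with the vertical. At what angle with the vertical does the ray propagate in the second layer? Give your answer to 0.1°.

52.5°

Snell's law: sin θ₂ = (V₂/V₁)·sin θ₁ = (2682/1250)·sin 21.7° = 0.7933.
θ₂ = arcsin 0.7933 = 52.50° from the normal.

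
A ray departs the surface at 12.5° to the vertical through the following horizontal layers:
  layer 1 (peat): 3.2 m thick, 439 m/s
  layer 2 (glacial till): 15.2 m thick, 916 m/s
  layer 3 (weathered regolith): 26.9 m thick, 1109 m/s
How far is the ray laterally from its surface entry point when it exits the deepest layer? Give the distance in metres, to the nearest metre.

26 m

Apply Snell's law at each interface; in layer i the horizontal offset is hᵢ·tan θᵢ.
Layer 1: θ = 12.50°; offset = 3.2·tan 12.50° = 0.709 m.
Layer 2: sin θ = 916·sin 12.5°/439 = 0.4516, θ = 26.85°; offset = 15.2·tan 26.85° = 7.694 m.
Layer 3: sin θ = 1109·sin 12.5°/439 = 0.5468, θ = 33.15°; offset = 26.9·tan 33.15° = 17.566 m.
Summing the layer offsets gives 25.970 m.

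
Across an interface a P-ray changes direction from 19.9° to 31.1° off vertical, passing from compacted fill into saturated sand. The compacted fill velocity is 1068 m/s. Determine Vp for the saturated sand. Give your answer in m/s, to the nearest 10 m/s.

sin 19.9° = 0.3404; sin 31.1° = 0.5165.
V₂ = V₁·(sin θ₂/sin θ₁) = 1068·(0.5165/0.3404) = 1620.71 m/s.

1620 m/s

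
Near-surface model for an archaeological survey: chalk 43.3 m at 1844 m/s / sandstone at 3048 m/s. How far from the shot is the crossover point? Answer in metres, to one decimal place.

x_cross = 2h·√((V₂+V₁)/(V₂−V₁)).
(V₂+V₁)/(V₂−V₁) = (3048+1844)/(3048−1844) = 4.0631; √ = 2.0157.
x_cross = 2·43.3·2.0157 = 174.56 m.

174.6 m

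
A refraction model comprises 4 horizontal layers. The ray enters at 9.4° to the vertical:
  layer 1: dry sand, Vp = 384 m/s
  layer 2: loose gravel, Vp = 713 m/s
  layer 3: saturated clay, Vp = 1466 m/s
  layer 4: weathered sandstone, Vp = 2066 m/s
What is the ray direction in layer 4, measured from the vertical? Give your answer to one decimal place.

61.5°

Ray parameter p = sin 9.4° / 384 = 4.2533e-04 s/m.
sin θ_4 = p·V_4 = 4.2533e-04 × 2066 = 0.8787.
θ_4 = 61.49° from the vertical.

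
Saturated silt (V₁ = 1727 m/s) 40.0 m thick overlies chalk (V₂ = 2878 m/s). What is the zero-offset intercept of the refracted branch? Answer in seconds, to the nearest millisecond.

0.037 s

tᵢ = 2h·√(V₂²−V₁²)/(V₁V₂).
√(V₂²−V₁²) = √(2878²−1727²) = 2302.2 m/s.
tᵢ = 2·40.0·2302.2/(1727·2878) = 0.03706 s.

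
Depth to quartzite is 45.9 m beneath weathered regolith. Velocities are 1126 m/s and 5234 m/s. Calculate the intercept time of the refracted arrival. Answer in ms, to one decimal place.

79.6 ms

tᵢ = 2h·√(V₂²−V₁²)/(V₁V₂).
√(V₂²−V₁²) = √(5234²−1126²) = 5111.4 m/s.
tᵢ = 2·45.9·5111.4/(1126·5234) = 0.07962 s.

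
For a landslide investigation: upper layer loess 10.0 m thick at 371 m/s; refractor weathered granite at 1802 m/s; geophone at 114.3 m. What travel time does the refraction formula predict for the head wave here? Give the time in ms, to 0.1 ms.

116.2 ms

θ_c = arcsin(V₁/V₂) = arcsin(371/1802) = 11.88°, cos θ_c = 0.9786.
Intercept time tᵢ = 2h cos θ_c / V₁ = 2·10.0·0.9786/371 = 0.05275 s.
t = x/V₂ + tᵢ = 114.3/1802 + 0.05275 = 0.11618 s.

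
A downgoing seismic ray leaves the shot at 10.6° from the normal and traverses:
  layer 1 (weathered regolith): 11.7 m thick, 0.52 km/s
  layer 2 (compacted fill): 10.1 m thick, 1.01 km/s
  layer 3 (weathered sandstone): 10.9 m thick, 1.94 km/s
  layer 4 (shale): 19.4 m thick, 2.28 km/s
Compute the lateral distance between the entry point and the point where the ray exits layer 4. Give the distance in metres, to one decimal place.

p = sin θ₁/V₁ = sin 10.6°/0.52 = 3.5375e-01 s/km is conserved through the stack.
Layer 1: θ = 10.60°; offset = 11.7·tan 10.60° = 2.190 m.
Layer 2: sin θ = p·1.01 = 0.3573 → θ = 20.93°; offset = 10.1·tan 20.93° = 3.864 m.
Layer 3: sin θ = p·1.94 = 0.6863 → θ = 43.34°; offset = 10.9·tan 43.34° = 10.285 m.
Layer 4: sin θ = p·2.28 = 0.8066 → θ = 53.76°; offset = 19.4·tan 53.76° = 26.469 m.
Total horizontal offset = 42.807 m.

42.8 m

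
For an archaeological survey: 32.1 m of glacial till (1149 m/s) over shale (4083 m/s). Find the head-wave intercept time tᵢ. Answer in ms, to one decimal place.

θ_c = arcsin(V₁/V₂) = arcsin(1149/4083) = 16.34°; cos θ_c = 0.9596.
tᵢ = 2h·cos θ_c / V₁ = 2·32.1·0.9596 / 1149 = 0.05362 s.

53.6 ms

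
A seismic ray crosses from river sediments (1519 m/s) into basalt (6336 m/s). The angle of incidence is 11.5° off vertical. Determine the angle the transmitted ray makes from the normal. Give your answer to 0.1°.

56.3°

Snell's law: sin θ₂ = (V₂/V₁)·sin θ₁ = (6336/1519)·sin 11.5° = 0.8316.
θ₂ = arcsin 0.8316 = 56.26° from the normal.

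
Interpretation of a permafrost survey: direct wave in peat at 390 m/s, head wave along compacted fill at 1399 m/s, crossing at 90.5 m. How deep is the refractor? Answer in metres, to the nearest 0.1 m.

x_cross = 2h·√((V₂+V₁)/(V₂−V₁)) → h = x_cross / (2·√((V₂+V₁)/(V₂−V₁))).
√((V₂+V₁)/(V₂−V₁)) = √((1399+390)/(1399−390)) = 1.3316.
h = 90.5 / (2·1.3316) = 33.98 m.

34.0 m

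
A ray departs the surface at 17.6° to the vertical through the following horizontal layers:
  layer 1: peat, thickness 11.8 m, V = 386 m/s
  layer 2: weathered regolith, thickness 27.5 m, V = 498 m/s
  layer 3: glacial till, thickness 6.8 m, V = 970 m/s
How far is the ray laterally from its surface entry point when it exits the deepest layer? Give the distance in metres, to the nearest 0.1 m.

23.3 m

Ray parameter p = sin 17.6° / 386 m/s = 7.8334e-04 s/m.
Layer 1: θ = 17.60°; offset = 11.8·tan 17.60° = 3.743 m.
Layer 2: sin θ = p·498 = 0.3901 → θ = 22.96°; offset = 27.5·tan 22.96° = 11.651 m.
Layer 3: sin θ = p·970 = 0.7598 → θ = 49.45°; offset = 6.8·tan 49.45° = 7.948 m.
Total horizontal offset = 23.342 m.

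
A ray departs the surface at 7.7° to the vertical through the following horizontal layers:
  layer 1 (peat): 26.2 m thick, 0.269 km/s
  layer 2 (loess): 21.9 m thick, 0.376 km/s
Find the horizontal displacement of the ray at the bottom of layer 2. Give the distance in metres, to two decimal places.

p = sin θ₁/V₁ = sin 7.7°/0.269 = 4.9809e-01 s/km is conserved through the stack.
Layer 1: θ = 7.70°; offset = 26.2·tan 7.70° = 3.5424 m.
Layer 2: sin θ = p·0.376 = 0.1873 → θ = 10.79°; offset = 21.9·tan 10.79° = 4.1753 m.
Summing the layer offsets gives 7.7177 m.

7.72 m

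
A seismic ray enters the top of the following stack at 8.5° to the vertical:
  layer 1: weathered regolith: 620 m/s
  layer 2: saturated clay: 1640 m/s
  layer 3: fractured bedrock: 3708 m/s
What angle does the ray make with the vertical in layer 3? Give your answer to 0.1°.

62.1°

Snell's law across each interface conserves sin θ / V, so sin θ_3 = V_3·sin θ₁/V₁.
sin θ_3 = 3708 × sin 8.5° / 620 = 0.8840.
θ_3 = arcsin 0.8840 = 62.13°.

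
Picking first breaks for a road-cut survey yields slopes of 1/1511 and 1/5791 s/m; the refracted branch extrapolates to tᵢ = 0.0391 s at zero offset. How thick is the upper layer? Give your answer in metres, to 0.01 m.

θ_c = arcsin(1511/5791) = 15.12°; cos θ_c = 0.9654.
tᵢ = 2h cos θ_c/V₁ ⇒ h = tᵢ·V₁/(2 cos θ_c) = 0.0391·1511/(2·0.9654) = 30.60 m.

30.60 m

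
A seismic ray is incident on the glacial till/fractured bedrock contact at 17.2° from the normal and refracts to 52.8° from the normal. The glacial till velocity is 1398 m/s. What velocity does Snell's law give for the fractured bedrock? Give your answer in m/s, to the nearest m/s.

3766 m/s

Snell's law: sin 17.2°/V₁ = sin 52.8°/V₂.
V₂ = V₁·sin 52.8°/sin 17.2° = 1398 × 2.6936 = 3765.70 m/s.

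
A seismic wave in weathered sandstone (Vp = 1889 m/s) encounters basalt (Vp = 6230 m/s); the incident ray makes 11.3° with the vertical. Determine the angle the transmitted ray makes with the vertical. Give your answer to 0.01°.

sin θ₁/V₁ = sin θ₂/V₂ ⇒ sin θ₂ = 6230·sin 11.3°/1889 = 6230·0.1959/1889 = 0.6462.
θ₂ = sin⁻¹(0.6462) = 40.26° (from vertical).

40.26°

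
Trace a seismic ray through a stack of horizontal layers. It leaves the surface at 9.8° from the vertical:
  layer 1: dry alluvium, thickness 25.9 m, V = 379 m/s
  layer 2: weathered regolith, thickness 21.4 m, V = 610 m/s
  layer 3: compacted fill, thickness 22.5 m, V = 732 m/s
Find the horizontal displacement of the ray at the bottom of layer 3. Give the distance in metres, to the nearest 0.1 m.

18.4 m

Ray parameter p = sin 9.8° / 379 m/s = 4.4910e-04 s/m.
Layer 1: θ = 9.80°; offset = 25.9·tan 9.80° = 4.474 m.
Layer 2: sin θ = p·610 = 0.2740 → θ = 15.90°; offset = 21.4·tan 15.90° = 6.096 m.
Layer 3: sin θ = p·732 = 0.3287 → θ = 19.19°; offset = 22.5·tan 19.19° = 7.832 m.
Total horizontal offset = 18.401 m.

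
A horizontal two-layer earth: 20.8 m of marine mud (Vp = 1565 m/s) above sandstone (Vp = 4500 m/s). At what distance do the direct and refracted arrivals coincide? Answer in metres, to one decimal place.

59.8 m

θ_c = arcsin(1565/4500) = 20.35°, so cos θ_c = 0.9376 and tᵢ = 2h cos θ_c/V₁ = 0.0249 s.
At crossover x/V₁ = x/V₂ + tᵢ ⇒ x = tᵢ/(1/V₁ − 1/V₂) = 0.02492/(6.3898e-04 − 2.2222e-04) = 59.80 m.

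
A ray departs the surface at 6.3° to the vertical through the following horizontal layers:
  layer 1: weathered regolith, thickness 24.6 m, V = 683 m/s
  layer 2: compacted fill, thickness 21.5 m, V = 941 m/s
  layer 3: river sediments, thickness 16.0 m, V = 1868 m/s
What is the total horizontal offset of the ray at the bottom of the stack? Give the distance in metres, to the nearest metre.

11 m

Apply Snell's law at each interface; in layer i the horizontal offset is hᵢ·tan θᵢ.
Layer 1: θ = 6.30°; offset = 24.6·tan 6.30° = 2.716 m.
Layer 2: sin θ = 941·sin 6.3°/683 = 0.1512, θ = 8.70°; offset = 21.5·tan 8.70° = 3.288 m.
Layer 3: sin θ = 1868·sin 6.3°/683 = 0.3001, θ = 17.46°; offset = 16.0·tan 17.46° = 5.034 m.
Summing the layer offsets gives 11.038 m.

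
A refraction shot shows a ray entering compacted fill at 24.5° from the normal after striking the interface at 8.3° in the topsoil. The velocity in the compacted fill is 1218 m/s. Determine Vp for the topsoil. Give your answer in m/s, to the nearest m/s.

sin 8.3° = 0.1444; sin 24.5° = 0.4147.
V₁ = V₂·(sin θ₁/sin θ₂) = 1218·(0.1444/0.4147) = 423.99 m/s.

424 m/s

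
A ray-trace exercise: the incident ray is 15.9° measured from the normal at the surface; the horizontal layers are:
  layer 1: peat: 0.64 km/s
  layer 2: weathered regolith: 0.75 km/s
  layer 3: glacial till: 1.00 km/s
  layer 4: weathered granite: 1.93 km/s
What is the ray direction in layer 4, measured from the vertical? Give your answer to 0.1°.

55.7°

Snell's law across each interface conserves sin θ / V, so sin θ_4 = V_4·sin θ₁/V₁.
sin θ_4 = 1.93 × sin 15.9° / 0.64 = 0.8262.
θ_4 = 55.71° from the vertical.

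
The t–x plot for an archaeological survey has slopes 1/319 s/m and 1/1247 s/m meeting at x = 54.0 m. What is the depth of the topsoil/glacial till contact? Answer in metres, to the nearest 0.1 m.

x_cross = 2h·√((V₂+V₁)/(V₂−V₁)) → h = x_cross / (2·√((V₂+V₁)/(V₂−V₁))).
√((V₂+V₁)/(V₂−V₁)) = √((1247+319)/(1247−319)) = 1.2990.
h = 54.0 / (2·1.2990) = 20.78 m.

20.8 m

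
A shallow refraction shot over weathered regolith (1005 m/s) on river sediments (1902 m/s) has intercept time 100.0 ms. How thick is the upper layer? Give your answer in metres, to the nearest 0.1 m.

59.2 m

h = tᵢ·V₁·V₂ / (2·√(V₂²−V₁²)).
√(V₂²−V₁²) = √(1902² − 1005²) = 1614.8 m/s.
h = 0.1 s × 1005 × 1902 / (2 × 1614.8) = 59.19 m.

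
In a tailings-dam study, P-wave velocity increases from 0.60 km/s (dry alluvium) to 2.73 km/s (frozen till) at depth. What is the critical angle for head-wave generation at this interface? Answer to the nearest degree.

13°

Critical incidence: sin θ_c = V₁/V₂ = 0.60/2.73 = 0.2198.
θ_c = arcsin 0.2198 = 12.70°.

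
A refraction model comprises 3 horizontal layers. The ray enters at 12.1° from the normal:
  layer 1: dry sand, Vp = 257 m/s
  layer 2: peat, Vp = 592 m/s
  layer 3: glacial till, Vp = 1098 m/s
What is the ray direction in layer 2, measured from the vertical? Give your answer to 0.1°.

Snell's law across each interface conserves sin θ / V, so sin θ_2 = V_2·sin θ₁/V₁.
sin θ_2 = 592 × sin 12.1° / 257 = 0.4829.
θ_2 = arcsin 0.4829 = 28.87°.

28.9°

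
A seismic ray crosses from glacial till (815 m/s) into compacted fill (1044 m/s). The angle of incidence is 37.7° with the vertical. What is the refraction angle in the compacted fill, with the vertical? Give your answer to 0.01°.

51.57°

Snell's law: sin θ₂ = (V₂/V₁)·sin θ₁ = (1044/815)·sin 37.7° = 0.7834.
θ₂ = arcsin 0.7834 = 51.57° from the normal.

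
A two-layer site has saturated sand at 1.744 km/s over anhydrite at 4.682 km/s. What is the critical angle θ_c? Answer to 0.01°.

21.87°

Critical incidence: sin θ_c = V₁/V₂ = 1.744/4.682 = 0.3725.
θ_c = arcsin 0.3725 = 21.87°.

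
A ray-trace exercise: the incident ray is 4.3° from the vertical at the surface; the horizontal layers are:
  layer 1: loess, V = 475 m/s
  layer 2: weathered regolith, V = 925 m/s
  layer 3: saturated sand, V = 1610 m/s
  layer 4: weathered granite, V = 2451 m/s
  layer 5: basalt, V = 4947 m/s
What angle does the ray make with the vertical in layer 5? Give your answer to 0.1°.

51.3°

Ray parameter p = sin 4.3° / 475 = 1.5785e-04 s/m.
sin θ_5 = p·V_5 = 1.5785e-04 × 4947 = 0.7809.
θ_5 = arcsin 0.7809 = 51.34°.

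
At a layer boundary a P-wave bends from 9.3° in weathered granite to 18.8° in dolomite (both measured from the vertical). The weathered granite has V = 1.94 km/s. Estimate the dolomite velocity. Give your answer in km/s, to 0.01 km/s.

3.87 km/s

sin 9.3° = 0.1616; sin 18.8° = 0.3223.
V₂ = V₁·(sin θ₂/sin θ₁) = 1.94·(0.3223/0.1616) = 3.87 km/s.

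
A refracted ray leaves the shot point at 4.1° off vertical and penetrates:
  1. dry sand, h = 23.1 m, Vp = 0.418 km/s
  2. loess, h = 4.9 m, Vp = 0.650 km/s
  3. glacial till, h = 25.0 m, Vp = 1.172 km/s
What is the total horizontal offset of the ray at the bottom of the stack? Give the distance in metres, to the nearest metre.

7 m

Apply Snell's law at each interface; in layer i the horizontal offset is hᵢ·tan θᵢ.
Layer 1: θ = 4.10°; offset = 23.1·tan 4.10° = 1.656 m.
Layer 2: sin θ = 0.650·sin 4.1°/0.418 = 0.1112, θ = 6.38°; offset = 4.9·tan 6.38° = 0.548 m.
Layer 3: sin θ = 1.172·sin 4.1°/0.418 = 0.2005, θ = 11.56°; offset = 25.0·tan 11.56° = 5.116 m.
Σ offsets = 7.320 m.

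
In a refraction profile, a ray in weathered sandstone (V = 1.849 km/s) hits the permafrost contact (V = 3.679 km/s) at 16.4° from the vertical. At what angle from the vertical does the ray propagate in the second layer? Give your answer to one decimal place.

sin θ₁/V₁ = sin θ₂/V₂ ⇒ sin θ₂ = 3.679·sin 16.4°/1.849 = 3.679·0.2823/1.849 = 0.5618.
θ₂ = arcsin 0.5618 = 34.18° from the normal.

34.2°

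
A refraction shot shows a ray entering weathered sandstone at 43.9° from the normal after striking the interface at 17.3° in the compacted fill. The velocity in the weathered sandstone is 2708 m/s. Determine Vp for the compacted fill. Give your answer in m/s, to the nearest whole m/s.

1161 m/s

sin 17.3° = 0.2974; sin 43.9° = 0.6934.
V₁ = V₂·(sin θ₁/sin θ₂) = 2708·(0.2974/0.6934) = 1161.36 m/s.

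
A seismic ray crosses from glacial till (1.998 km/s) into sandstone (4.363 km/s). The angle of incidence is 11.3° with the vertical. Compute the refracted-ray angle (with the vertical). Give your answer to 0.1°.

25.3°

sin θ₁/V₁ = sin θ₂/V₂ ⇒ sin θ₂ = 4.363·sin 11.3°/1.998 = 4.363·0.1959/1.998 = 0.4279.
θ₂ = arcsin 0.4279 = 25.33° from the normal.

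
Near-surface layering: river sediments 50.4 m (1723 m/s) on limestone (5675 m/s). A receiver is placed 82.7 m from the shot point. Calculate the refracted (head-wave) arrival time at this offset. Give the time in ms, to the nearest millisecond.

θ_c = arcsin(V₁/V₂) = arcsin(1723/5675) = 17.67°, cos θ_c = 0.9528.
Intercept time tᵢ = 2h cos θ_c / V₁ = 2·50.4·0.9528/1723 = 0.05574 s.
t = x/V₂ + tᵢ = 82.7/5675 + 0.05574 = 0.07031 s.

70 ms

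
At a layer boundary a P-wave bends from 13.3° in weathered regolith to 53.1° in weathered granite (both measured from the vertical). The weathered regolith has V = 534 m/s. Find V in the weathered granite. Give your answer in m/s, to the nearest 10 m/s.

sin 13.3° = 0.2300; sin 53.1° = 0.7997.
V₂ = V₁·(sin θ₂/sin θ₁) = 534·(0.7997/0.2300) = 1856.26 m/s.

1860 m/s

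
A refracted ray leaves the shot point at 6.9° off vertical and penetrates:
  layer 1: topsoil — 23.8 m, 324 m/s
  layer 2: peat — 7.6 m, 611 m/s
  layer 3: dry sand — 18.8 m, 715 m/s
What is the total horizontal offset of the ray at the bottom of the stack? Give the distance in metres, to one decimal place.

Apply Snell's law at each interface; in layer i the horizontal offset is hᵢ·tan θᵢ.
Layer 1: θ = 6.90°; offset = 23.8·tan 6.90° = 2.880 m.
Layer 2: sin θ = 611·sin 6.9°/324 = 0.2266, θ = 13.09°; offset = 7.6·tan 13.09° = 1.768 m.
Layer 3: sin θ = 715·sin 6.9°/324 = 0.2651, θ = 15.37°; offset = 18.8·tan 15.37° = 5.169 m.
Summing the layer offsets gives 9.817 m.

9.8 m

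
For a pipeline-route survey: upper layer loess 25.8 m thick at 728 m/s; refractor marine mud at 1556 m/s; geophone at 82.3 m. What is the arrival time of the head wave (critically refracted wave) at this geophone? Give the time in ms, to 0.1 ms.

115.5 ms

θ_c = arcsin(V₁/V₂) = arcsin(728/1556) = 27.90°, cos θ_c = 0.8838.
Intercept time tᵢ = 2h cos θ_c / V₁ = 2·25.8·0.8838/728 = 0.06264 s.
t = x/V₂ + tᵢ = 82.3/1556 + 0.06264 = 0.11553 s.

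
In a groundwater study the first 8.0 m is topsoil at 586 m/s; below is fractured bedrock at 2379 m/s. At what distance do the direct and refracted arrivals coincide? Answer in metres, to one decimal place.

x_cross = 2h·√((V₂+V₁)/(V₂−V₁)).
(V₂+V₁)/(V₂−V₁) = (2379+586)/(2379−586) = 1.6537; √ = 1.2859.
x_cross = 2·8.0·1.2859 = 20.58 m.

20.6 m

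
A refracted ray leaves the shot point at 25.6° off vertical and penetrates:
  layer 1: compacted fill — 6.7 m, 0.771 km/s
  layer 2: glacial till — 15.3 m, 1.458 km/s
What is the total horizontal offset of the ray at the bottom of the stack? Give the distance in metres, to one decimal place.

Apply Snell's law at each interface; in layer i the horizontal offset is hᵢ·tan θᵢ.
Layer 1: θ = 25.60°; offset = 6.7·tan 25.60° = 3.210 m.
Layer 2: sin θ = 1.458·sin 25.6°/0.771 = 0.8171, θ = 54.80°; offset = 15.3·tan 54.80° = 21.685 m.
Summing the layer offsets gives 24.895 m.

24.9 m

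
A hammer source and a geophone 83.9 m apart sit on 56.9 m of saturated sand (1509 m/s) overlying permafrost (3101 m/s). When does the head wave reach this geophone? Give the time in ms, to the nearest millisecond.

θ_c = arcsin(V₁/V₂) = arcsin(1509/3101) = 29.12°, cos θ_c = 0.8736.
Intercept time tᵢ = 2h cos θ_c / V₁ = 2·56.9·0.8736/1509 = 0.06588 s.
t = x/V₂ + tᵢ = 83.9/3101 + 0.06588 = 0.09294 s.

93 ms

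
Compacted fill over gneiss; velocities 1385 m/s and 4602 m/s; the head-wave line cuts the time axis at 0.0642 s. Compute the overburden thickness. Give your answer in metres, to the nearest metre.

47 m

θ_c = arcsin(1385/4602) = 17.52°; cos θ_c = 0.9536.
tᵢ = 2h cos θ_c/V₁ ⇒ h = tᵢ·V₁/(2 cos θ_c) = 0.0642·1385/(2·0.9536) = 46.62 m.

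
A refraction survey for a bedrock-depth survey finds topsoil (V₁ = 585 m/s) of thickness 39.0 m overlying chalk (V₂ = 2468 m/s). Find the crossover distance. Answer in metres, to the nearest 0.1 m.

99.3 m

x_cross = 2h·√((V₂+V₁)/(V₂−V₁)).
(V₂+V₁)/(V₂−V₁) = (2468+585)/(2468−585) = 1.6213; √ = 1.2733.
x_cross = 2·39.0·1.2733 = 99.32 m.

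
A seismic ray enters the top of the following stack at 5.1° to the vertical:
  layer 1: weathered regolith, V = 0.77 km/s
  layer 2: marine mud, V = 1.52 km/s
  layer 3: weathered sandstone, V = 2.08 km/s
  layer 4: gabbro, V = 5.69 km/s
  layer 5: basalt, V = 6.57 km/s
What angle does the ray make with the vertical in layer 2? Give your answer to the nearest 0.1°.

Ray parameter p = sin 5.1° / 0.77 = 1.1545e-01 s/km.
sin θ_2 = p·V_2 = 1.1545e-01 × 1.52 = 0.1755.
θ_2 = arcsin 0.1755 = 10.11°.

10.1°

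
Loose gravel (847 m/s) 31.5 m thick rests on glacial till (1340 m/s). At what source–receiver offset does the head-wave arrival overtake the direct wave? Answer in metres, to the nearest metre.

133 m

θ_c = arcsin(847/1340) = 39.20°, so cos θ_c = 0.7749 and tᵢ = 2h cos θ_c/V₁ = 0.0576 s.
At crossover x/V₁ = x/V₂ + tᵢ ⇒ x = tᵢ/(1/V₁ − 1/V₂) = 0.05764/(1.1806e-03 − 7.4627e-04) = 132.69 m.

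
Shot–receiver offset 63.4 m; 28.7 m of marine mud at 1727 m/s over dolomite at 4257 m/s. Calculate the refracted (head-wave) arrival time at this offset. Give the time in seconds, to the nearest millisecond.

0.045 s

t = x/V₂ + 2h·√(V₂²−V₁²)/(V₁V₂).
√(V₂²−V₁²) = √(4257²−1727²) = 3891.0 m/s; delay term = 2·28.7·3891.0/(1727·4257) = 0.03038 s.
t = 63.4/4257 + 0.03038 = 0.04527 s.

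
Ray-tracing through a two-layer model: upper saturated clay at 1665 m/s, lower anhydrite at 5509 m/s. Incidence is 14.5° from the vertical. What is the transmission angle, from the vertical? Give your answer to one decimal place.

55.9°

sin θ₁/V₁ = sin θ₂/V₂ ⇒ sin θ₂ = 5509·sin 14.5°/1665 = 5509·0.2504/1665 = 0.8284.
θ₂ = arcsin 0.8284 = 55.94° from the normal.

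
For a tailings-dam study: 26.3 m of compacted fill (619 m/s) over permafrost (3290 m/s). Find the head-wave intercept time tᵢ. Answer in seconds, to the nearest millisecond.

0.083 s

tᵢ = 2h·√(V₂²−V₁²)/(V₁V₂).
√(V₂²−V₁²) = √(3290²−619²) = 3231.2 m/s.
tᵢ = 2·26.3·3231.2/(619·3290) = 0.08346 s.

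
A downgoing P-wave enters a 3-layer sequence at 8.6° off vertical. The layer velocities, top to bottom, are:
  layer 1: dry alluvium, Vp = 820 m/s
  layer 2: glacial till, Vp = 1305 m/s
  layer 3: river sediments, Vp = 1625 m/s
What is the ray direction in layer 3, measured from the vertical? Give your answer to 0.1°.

Snell's law across each interface conserves sin θ / V, so sin θ_3 = V_3·sin θ₁/V₁.
sin θ_3 = 1625 × sin 8.6° / 820 = 0.2963.
θ_3 = arcsin 0.2963 = 17.24°.

17.2°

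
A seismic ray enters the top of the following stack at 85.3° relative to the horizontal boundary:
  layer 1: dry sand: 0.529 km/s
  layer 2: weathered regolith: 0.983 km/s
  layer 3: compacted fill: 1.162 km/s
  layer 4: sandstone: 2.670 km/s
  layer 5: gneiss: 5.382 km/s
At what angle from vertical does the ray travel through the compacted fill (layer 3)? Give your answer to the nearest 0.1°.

From the normal: θ₁ = 90° − 85.3° = 4.7°.
Ray parameter p = sin 4.7° / 0.529 = 1.5489e-01 s/km.
sin θ_3 = p·V_3 = 1.5489e-01 × 1.162 = 0.1800.
θ_3 = 10.37° from the vertical.

10.4°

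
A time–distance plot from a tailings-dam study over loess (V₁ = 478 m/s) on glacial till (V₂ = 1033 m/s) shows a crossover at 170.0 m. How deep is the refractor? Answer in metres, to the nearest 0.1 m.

51.5 m

x_cross = 2h·√((V₂+V₁)/(V₂−V₁)) → h = x_cross / (2·√((V₂+V₁)/(V₂−V₁))).
√((V₂+V₁)/(V₂−V₁)) = √((1033+478)/(1033−478)) = 1.6500.
h = 170.0 / (2·1.6500) = 51.51 m.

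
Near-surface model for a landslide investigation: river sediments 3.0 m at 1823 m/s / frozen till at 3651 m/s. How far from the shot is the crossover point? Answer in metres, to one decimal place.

θ_c = arcsin(1823/3651) = 29.95°, so cos θ_c = 0.8664 and tᵢ = 2h cos θ_c/V₁ = 0.0029 s.
At crossover x/V₁ = x/V₂ + tᵢ ⇒ x = tᵢ/(1/V₁ − 1/V₂) = 0.00285/(5.4855e-04 − 2.7390e-04) = 10.38 m.

10.4 m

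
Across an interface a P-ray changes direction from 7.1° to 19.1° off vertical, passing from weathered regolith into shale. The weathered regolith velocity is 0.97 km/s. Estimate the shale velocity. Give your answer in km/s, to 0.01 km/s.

sin 7.1° = 0.1236; sin 19.1° = 0.3272.
V₂ = V₁·(sin θ₂/sin θ₁) = 0.97·(0.3272/0.1236) = 2.57 km/s.

2.57 km/s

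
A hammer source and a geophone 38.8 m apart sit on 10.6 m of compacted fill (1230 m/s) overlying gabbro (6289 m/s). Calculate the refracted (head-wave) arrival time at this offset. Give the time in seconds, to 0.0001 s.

0.0231 s

θ_c = arcsin(V₁/V₂) = arcsin(1230/6289) = 11.28°, cos θ_c = 0.9807.
Intercept time tᵢ = 2h cos θ_c / V₁ = 2·10.6·0.9807/1230 = 0.01690 s.
t = x/V₂ + tᵢ = 38.8/6289 + 0.01690 = 0.02307 s.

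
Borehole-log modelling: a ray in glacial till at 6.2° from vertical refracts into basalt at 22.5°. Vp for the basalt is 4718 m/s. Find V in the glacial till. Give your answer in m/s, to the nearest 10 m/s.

1330 m/s

Snell's law: sin 6.2°/V₁ = sin 22.5°/V₂.
V₁ = V₂·sin 6.2°/sin 22.5° = 4718 × 0.2822 = 1331.49 m/s.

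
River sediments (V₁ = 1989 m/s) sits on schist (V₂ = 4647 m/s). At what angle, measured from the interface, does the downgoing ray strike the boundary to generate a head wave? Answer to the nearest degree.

At critical incidence the refracted ray runs along the interface (θ₂ = 90°), so sin θ_c = V₁/V₂.
θ_c = arcsin(1989/4647) = arcsin 0.4280 = 25.34°.
Measured from the interface: 90° − 25.34° = 64.66°.

65°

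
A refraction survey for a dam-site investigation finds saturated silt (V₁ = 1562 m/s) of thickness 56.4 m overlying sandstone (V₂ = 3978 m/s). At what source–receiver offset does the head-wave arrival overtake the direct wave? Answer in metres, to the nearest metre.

171 m

x_cross = 2h·√((V₂+V₁)/(V₂−V₁)).
(V₂+V₁)/(V₂−V₁) = (3978+1562)/(3978−1562) = 2.2930; √ = 1.5143.
x_cross = 2·56.4·1.5143 = 170.81 m.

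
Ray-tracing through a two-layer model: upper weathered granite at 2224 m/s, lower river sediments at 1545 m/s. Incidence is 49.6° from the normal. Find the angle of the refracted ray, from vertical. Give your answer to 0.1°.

31.9°

sin θ₁/V₁ = sin θ₂/V₂ ⇒ sin θ₂ = 1545·sin 49.6°/2224 = 1545·0.7615/2224 = 0.5290.
θ₂ = sin⁻¹(0.5290) = 31.94° (from vertical).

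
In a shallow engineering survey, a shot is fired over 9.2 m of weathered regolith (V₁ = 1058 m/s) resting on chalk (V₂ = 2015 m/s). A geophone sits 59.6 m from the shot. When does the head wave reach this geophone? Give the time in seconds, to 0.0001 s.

0.0444 s

θ_c = arcsin(V₁/V₂) = arcsin(1058/2015) = 31.67°, cos θ_c = 0.8511.
Intercept time tᵢ = 2h cos θ_c / V₁ = 2·9.2·0.8511/1058 = 0.01480 s.
t = x/V₂ + tᵢ = 59.6/2015 + 0.01480 = 0.04438 s.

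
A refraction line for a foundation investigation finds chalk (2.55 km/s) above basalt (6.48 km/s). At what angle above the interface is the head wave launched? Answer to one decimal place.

Critical incidence: sin θ_c = V₁/V₂ = 2.55/6.48 = 0.3935.
θ_c = arcsin 0.3935 = 23.17°.
Measured from the interface: 90° − 23.17° = 66.83°.

66.8°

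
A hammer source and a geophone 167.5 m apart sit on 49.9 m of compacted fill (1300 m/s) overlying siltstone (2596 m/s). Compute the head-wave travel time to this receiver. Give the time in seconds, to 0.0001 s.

0.1310 s

t = x/V₂ + 2h·√(V₂²−V₁²)/(V₁V₂).
√(V₂²−V₁²) = √(2596²−1300²) = 2247.0 m/s; delay term = 2·49.9·2247.0/(1300·2596) = 0.06645 s.
t = 167.5/2596 + 0.06645 = 0.13097 s.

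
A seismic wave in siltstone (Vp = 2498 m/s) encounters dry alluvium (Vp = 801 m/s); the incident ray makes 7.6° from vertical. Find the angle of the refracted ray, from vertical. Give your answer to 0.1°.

2.4°

Snell's law: sin θ₂ = (V₂/V₁)·sin θ₁ = (801/2498)·sin 7.6° = 0.0424.
θ₂ = sin⁻¹(0.0424) = 2.43° (from vertical).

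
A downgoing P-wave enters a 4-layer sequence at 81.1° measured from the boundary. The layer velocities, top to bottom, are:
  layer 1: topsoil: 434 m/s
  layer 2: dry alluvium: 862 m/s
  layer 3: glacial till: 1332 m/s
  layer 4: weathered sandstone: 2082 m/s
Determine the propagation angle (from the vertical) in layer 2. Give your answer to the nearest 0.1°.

17.9°

From the normal: θ₁ = 90° − 81.1° = 8.9°.
Ray parameter p = sin 8.9° / 434 = 3.5648e-04 s/m.
sin θ_2 = p·V_2 = 3.5648e-04 × 862 = 0.3073.
θ_2 = 17.90° from the vertical.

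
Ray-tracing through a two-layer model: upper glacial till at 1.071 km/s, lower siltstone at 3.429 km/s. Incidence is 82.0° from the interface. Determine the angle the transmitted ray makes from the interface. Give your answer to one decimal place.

Convert to the normal: θ₁ = 90° − 82.0° = 8.0°.
Snell's law: sin θ₂ = (V₂/V₁)·sin θ₁ = (3.429/1.071)·sin 8.0° = 0.4456.
θ₂ = arcsin 0.4456 = 26.46° from the normal.
From the interface: 90° − 26.46° = 63.54°.

63.5°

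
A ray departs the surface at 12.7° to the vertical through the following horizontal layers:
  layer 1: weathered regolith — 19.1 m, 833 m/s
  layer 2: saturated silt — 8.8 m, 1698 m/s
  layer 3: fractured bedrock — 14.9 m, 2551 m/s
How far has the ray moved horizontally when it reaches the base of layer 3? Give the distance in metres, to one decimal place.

Ray parameter p = sin 12.7° / 833 m/s = 2.6392e-04 s/m.
Layer 1: θ = 12.70°; offset = 19.1·tan 12.70° = 4.304 m.
Layer 2: sin θ = p·1698 = 0.4481 → θ = 26.62°; offset = 8.8·tan 26.62° = 4.411 m.
Layer 3: sin θ = p·2551 = 0.6733 → θ = 42.32°; offset = 14.9·tan 42.32° = 13.567 m.
Summing the layer offsets gives 22.283 m.

22.3 m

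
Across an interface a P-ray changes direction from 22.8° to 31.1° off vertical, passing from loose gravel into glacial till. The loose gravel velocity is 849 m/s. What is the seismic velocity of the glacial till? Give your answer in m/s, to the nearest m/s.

1132 m/s

sin 22.8° = 0.3875; sin 31.1° = 0.5165.
V₂ = V₁·(sin θ₂/sin θ₁) = 849·(0.5165/0.3875) = 1131.66 m/s.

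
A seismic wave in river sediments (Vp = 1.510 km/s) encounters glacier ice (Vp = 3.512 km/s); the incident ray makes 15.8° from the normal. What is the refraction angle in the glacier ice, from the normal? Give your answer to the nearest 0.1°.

39.3°

Snell's law: sin θ₂ = (V₂/V₁)·sin θ₁ = (3.512/1.510)·sin 15.8° = 0.6333.
θ₂ = arcsin 0.6333 = 39.29° from the normal.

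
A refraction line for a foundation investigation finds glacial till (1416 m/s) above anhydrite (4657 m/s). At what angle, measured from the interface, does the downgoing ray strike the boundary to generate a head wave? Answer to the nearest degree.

72°

At critical incidence the refracted ray runs along the interface (θ₂ = 90°), so sin θ_c = V₁/V₂.
θ_c = arcsin(1416/4657) = arcsin 0.3041 = 17.70°.
Measured from the interface: 90° − 17.70° = 72.30°.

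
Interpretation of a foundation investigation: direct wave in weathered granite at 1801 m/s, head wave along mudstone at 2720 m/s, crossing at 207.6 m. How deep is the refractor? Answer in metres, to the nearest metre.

47 m

x_cross = 2h·√((V₂+V₁)/(V₂−V₁)) → h = x_cross / (2·√((V₂+V₁)/(V₂−V₁))).
√((V₂+V₁)/(V₂−V₁)) = √((2720+1801)/(2720−1801)) = 2.2180.
h = 207.6 / (2·2.2180) = 46.80 m.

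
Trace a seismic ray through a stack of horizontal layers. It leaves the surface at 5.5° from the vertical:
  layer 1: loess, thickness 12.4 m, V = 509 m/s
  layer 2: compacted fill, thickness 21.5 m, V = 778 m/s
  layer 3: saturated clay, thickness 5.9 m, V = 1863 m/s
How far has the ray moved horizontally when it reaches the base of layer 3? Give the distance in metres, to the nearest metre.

Apply Snell's law at each interface; in layer i the horizontal offset is hᵢ·tan θᵢ.
Layer 1: θ = 5.50°; offset = 12.4·tan 5.50° = 1.194 m.
Layer 2: sin θ = 778·sin 5.5°/509 = 0.1465, θ = 8.42°; offset = 21.5·tan 8.42° = 3.184 m.
Layer 3: sin θ = 1863·sin 5.5°/509 = 0.3508, θ = 20.54°; offset = 5.9·tan 20.54° = 2.210 m.
Total horizontal offset = 6.588 m.

7 m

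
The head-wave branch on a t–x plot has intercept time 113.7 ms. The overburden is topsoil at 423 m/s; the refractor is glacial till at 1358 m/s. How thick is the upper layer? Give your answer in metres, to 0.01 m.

h = tᵢ·V₁·V₂ / (2·√(V₂²−V₁²)).
√(V₂²−V₁²) = √(1358² − 423²) = 1290.4 m/s.
h = 0.1137 s × 423 × 1358 / (2 × 1290.4) = 25.31 m.

25.31 m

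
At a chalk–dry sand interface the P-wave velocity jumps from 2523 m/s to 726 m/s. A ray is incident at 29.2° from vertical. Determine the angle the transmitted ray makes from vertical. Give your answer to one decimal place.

8.1°

sin θ₁/V₁ = sin θ₂/V₂ ⇒ sin θ₂ = 726·sin 29.2°/2523 = 726·0.4879/2523 = 0.1404.
θ₂ = arcsin 0.1404 = 8.07° from the normal.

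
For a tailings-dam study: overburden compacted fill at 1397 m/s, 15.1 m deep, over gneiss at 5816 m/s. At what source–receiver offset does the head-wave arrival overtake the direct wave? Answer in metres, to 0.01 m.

38.58 m

θ_c = arcsin(1397/5816) = 13.90°, so cos θ_c = 0.9707 and tᵢ = 2h cos θ_c/V₁ = 0.0210 s.
At crossover x/V₁ = x/V₂ + tᵢ ⇒ x = tᵢ/(1/V₁ − 1/V₂) = 0.02098/(7.1582e-04 − 1.7194e-04) = 38.58 m.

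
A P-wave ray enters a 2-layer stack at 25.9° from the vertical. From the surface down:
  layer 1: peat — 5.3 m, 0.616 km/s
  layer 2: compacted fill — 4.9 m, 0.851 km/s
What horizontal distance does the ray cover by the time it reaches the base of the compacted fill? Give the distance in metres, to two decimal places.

6.28 m

Ray parameter p = sin 25.9° / 0.616 km/s = 7.0909e-01 s/km.
Layer 1: θ = 25.90°; offset = 5.3·tan 25.90° = 2.5735 m.
Layer 2: sin θ = p·0.851 = 0.6034 → θ = 37.12°; offset = 4.9·tan 37.12° = 3.7081 m.
Summing the layer offsets gives 6.2816 m.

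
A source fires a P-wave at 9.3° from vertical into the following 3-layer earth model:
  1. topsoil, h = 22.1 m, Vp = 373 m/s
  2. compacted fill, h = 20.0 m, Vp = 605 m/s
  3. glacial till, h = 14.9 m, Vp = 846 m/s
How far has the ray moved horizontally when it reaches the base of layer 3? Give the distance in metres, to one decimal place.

Apply Snell's law at each interface; in layer i the horizontal offset is hᵢ·tan θᵢ.
Layer 1: θ = 9.30°; offset = 22.1·tan 9.30° = 3.619 m.
Layer 2: sin θ = 605·sin 9.3°/373 = 0.2621, θ = 15.20°; offset = 20.0·tan 15.20° = 5.432 m.
Layer 3: sin θ = 846·sin 9.3°/373 = 0.3665, θ = 21.50°; offset = 14.9·tan 21.50° = 5.870 m.
Total horizontal offset = 14.921 m.

14.9 m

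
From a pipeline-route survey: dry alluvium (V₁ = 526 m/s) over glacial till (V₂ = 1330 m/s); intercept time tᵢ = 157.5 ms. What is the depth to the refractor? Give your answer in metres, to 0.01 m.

45.10 m

h = tᵢ·V₁·V₂ / (2·√(V₂²−V₁²)).
√(V₂²−V₁²) = √(1330² − 526²) = 1221.6 m/s.
h = 0.1575 s × 526 × 1330 / (2 × 1221.6) = 45.10 m.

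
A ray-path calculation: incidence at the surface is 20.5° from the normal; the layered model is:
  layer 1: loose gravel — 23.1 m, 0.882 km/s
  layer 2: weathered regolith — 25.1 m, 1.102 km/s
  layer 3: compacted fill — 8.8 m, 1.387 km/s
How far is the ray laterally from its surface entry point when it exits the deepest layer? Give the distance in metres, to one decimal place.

26.7 m

Apply Snell's law at each interface; in layer i the horizontal offset is hᵢ·tan θᵢ.
Layer 1: θ = 20.50°; offset = 23.1·tan 20.50° = 8.637 m.
Layer 2: sin θ = 1.102·sin 20.5°/0.882 = 0.4376, θ = 25.95°; offset = 25.1·tan 25.95° = 12.214 m.
Layer 3: sin θ = 1.387·sin 20.5°/0.882 = 0.5507, θ = 33.42°; offset = 8.8·tan 33.42° = 5.806 m.
Summing the layer offsets gives 26.657 m.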